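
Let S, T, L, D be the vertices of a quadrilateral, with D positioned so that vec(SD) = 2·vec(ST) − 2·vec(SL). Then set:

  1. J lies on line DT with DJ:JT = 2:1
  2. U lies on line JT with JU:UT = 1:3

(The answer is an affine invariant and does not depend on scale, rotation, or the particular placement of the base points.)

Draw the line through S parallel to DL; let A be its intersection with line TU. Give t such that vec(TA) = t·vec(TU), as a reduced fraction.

Work in coordinates with S = (0, 0), T = (1, 0), L = (0, 1), D = (2, -2).
1. J lies on line DT with DJ:JT = 2:1 ⇒ J = (4/3, -2/3)
2. U lies on line JT with JU:UT = 1:3 ⇒ U = (5/4, -1/2)
through S parallel to DL: direction (-2, 3); meets TU at A = (4, -6)
A = T + t·(U−T) with t = 12

t = 12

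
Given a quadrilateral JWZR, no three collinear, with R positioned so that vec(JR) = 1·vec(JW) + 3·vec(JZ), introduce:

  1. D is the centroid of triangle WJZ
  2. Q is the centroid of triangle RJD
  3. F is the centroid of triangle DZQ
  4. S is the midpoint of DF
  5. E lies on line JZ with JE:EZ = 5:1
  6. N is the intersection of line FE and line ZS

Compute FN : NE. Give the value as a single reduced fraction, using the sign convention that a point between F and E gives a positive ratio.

Set J = (0, 0), W = (1, 0), Z = (0, 1), R = (1, 3); any affine frame gives the same invariant.
1. D is the centroid of triangle WJZ ⇒ D = (1/3, 1/3)
2. Q is the centroid of triangle RJD ⇒ Q = (4/9, 10/9)
3. F is the centroid of triangle DZQ ⇒ F = (7/27, 22/27)
4. S is the midpoint of DF ⇒ S = (8/27, 31/54)
5. E lies on line JZ with JE:EZ = 5:1 ⇒ E = (0, 5/6)
6. N is the intersection of line FE and line ZS ⇒ N = (56/459, 757/918)
N = F + t·(E−F) with t = 9/17, so FN:NE = t:(1−t) = 9/17:8/17

FN:NE = 9/8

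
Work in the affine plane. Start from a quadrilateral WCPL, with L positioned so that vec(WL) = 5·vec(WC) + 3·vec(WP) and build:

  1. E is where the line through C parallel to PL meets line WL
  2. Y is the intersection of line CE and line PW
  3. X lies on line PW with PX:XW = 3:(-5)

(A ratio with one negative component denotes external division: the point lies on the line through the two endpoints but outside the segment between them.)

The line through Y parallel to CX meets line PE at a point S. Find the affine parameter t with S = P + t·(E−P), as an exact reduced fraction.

Assign W = (0, 0), C = (1, 0), P = (0, 1), L = (5, 3) — the answer is frame-independent, so this choice is without loss of generality.
1. E is where the line through C parallel to PL meets line WL ⇒ E = (-2, -6/5)
2. Y is the intersection of line CE and line PW ⇒ Y = (0, -2/5)
3. X lies on line PW with PX:XW = 3:(-5) ⇒ X = (0, 5/2)
through Y parallel to CX: direction (-1, 5/2); meets PE at S = (-7/18, 103/180)
S = P + t·(E−P) with t = 7/36

t = 7/36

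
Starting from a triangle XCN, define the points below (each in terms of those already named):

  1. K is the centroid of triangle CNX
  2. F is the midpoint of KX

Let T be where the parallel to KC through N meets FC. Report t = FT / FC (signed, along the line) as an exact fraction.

t = 3

Set X = (0, 0), C = (1, 0), N = (0, 1); any affine frame gives the same invariant.
1. K is the centroid of triangle CNX ⇒ K = (1/3, 1/3)
2. F is the midpoint of KX ⇒ F = (1/6, 1/6)
through N parallel to KC: direction (2/3, -1/3); meets FC at T = (8/3, -1/3)
T = F + t·(C−F) with t = 3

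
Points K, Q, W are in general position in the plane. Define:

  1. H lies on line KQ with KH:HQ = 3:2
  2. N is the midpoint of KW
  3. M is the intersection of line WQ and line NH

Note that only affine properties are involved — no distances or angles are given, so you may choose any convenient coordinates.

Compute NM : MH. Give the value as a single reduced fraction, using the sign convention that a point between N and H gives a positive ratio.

Work in coordinates with K = (0, 0), Q = (1, 0), W = (0, 1).
1. H lies on line KQ with KH:HQ = 3:2 ⇒ H = (3/5, 0)
2. N is the midpoint of KW ⇒ N = (0, 1/2)
3. M is the intersection of line WQ and line NH ⇒ M = (3, -2)
M = N + t·(H−N) with t = 5, so NM:MH = t:(1−t) = 5:-4

NM:MH = -5/4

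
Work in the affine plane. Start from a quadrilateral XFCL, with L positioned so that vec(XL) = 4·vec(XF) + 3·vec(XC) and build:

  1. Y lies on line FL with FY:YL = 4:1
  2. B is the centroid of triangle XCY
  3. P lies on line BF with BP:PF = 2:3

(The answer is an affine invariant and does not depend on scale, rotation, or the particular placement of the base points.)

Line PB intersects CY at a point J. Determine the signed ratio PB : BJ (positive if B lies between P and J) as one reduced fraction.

Set X = (0, 0), F = (1, 0), C = (0, 1), L = (4, 3); any affine frame gives the same invariant.
1. Y lies on line FL with FY:YL = 4:1 ⇒ Y = (17/5, 12/5)
2. B is the centroid of triangle XCY ⇒ B = (17/15, 17/15)
3. P lies on line BF with BP:PF = 2:3 ⇒ P = (27/25, 17/25)
line PB meets CY at J = (323/275, 408/275)
B = P + t·(J−P) with t = 22/39, so PB:BJ = 22/39:17/39

PB:BJ = 22/17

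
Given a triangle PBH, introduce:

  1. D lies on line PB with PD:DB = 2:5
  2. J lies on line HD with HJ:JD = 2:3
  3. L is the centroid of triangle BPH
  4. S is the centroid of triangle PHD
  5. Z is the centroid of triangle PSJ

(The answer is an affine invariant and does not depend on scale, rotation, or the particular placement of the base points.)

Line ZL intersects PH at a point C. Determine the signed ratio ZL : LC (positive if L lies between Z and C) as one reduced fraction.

Assign P = (0, 0), B = (1, 0), H = (0, 1) — the answer is frame-independent, so this choice is without loss of generality.
1. D lies on line PB with PD:DB = 2:5 ⇒ D = (2/7, 0)
2. J lies on line HD with HJ:JD = 2:3 ⇒ J = (4/35, 3/5)
3. L is the centroid of triangle BPH ⇒ L = (1/3, 1/3)
4. S is the centroid of triangle PHD ⇒ S = (2/21, 1/3)
5. Z is the centroid of triangle PSJ ⇒ Z = (22/315, 14/45)
line ZL meets PH at C = (0, 76/249)
L = Z + t·(C−Z) with t = -83/22, so ZL:LC = -83/22:105/22

ZL:LC = -83/105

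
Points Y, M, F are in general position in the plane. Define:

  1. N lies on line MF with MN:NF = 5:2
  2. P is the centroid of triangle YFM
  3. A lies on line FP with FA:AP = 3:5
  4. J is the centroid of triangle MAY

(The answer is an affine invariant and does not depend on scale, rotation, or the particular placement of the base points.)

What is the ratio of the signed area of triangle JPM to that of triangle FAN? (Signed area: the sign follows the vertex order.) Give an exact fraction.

Set Y = (0, 0), M = (1, 0), F = (0, 1); any affine frame gives the same invariant.
1. N lies on line MF with MN:NF = 5:2 ⇒ N = (2/7, 5/7)
2. P is the centroid of triangle YFM ⇒ P = (1/3, 1/3)
3. A lies on line FP with FA:AP = 3:5 ⇒ A = (1/8, 3/4)
4. J is the centroid of triangle MAY ⇒ J = (3/8, 1/4)
2·[JPM] = -1/24, 2·[FAN] = 1/28
[JPM]:[FAN] = -1/24:1/28 = -7/6

[JPM]:[FAN] = -7/6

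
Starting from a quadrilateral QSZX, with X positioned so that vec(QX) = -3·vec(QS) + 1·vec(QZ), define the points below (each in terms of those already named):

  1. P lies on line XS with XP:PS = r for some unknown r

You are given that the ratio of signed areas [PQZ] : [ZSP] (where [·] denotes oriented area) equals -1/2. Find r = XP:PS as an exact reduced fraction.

Work in coordinates with Q = (0, 0), S = (1, 0), Z = (0, 1), X = (-3, 1).
1. With XP:PS = r, write λ = r/(r+1) so P = X + λ·(S−X); P is affine-linear in λ
Every point depending on P is an affine combination of P and λ-independent points, so each such coordinate is linear in λ; the λ² term in each signed area is a multiple of (S−X)×(S−X) = 0, so 2·[PQZ] and 2·[ZSP] are each linear in λ. Evaluating at λ=0 and λ=1:
  2·[PQZ] = -4·λ + 3,   2·[ZSP] = 3·λ − 3
So [PQZ]:[ZSP] = (-4·λ + 3) / (3·λ − 3). Setting this equal to -1/2:
  -4·λ + 3 = -1/2·(3·λ − 3)  ⇒  λ = 3/5
Then r = λ/(1−λ) = (3/5)/(2/5) = 3/2. Check: with r = 3/2, P = (-3/5, 2/5) and [PQZ]:[ZSP] = -1/2 as required.

r = 3/2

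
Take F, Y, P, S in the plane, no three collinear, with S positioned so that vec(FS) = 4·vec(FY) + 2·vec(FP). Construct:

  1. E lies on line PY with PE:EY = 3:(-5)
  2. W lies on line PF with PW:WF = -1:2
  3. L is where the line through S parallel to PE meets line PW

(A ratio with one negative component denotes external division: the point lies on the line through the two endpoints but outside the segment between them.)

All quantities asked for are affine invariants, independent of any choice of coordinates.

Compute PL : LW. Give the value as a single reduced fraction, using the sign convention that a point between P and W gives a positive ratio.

PL:LW = -5/4

Assign F = (0, 0), Y = (1, 0), P = (0, 1), S = (4, 2) — the answer is frame-independent, so this choice is without loss of generality.
1. E lies on line PY with PE:EY = 3:(-5) ⇒ E = (-3/2, 5/2)
2. W lies on line PF with PW:WF = -1:2 ⇒ W = (0, 2)
3. L is where the line through S parallel to PE meets line PW ⇒ L = (0, 6)
L = P + t·(W−P) with t = 5, so PL:LW = t:(1−t) = 5:-4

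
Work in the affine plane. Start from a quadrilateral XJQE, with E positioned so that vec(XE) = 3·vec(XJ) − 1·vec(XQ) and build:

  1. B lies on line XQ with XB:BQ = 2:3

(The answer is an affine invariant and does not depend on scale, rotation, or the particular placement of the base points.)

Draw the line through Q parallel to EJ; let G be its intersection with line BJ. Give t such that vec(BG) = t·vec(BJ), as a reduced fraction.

Set X = (0, 0), J = (1, 0), Q = (0, 1), E = (3, -1); any affine frame gives the same invariant.
1. B lies on line XQ with XB:BQ = 2:3 ⇒ B = (0, 2/5)
through Q parallel to EJ: direction (-2, 1); meets BJ at G = (6, -2)
G = B + t·(J−B) with t = 6

t = 6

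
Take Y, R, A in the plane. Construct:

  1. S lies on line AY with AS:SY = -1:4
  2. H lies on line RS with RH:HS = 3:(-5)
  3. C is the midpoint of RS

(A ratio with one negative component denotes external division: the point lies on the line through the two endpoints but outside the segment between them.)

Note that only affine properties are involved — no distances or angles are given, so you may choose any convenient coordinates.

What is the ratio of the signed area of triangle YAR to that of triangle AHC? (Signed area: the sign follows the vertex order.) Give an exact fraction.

[YAR]:[AHC] = -3/2

Set Y = (0, 0), R = (1, 0), A = (0, 1); any affine frame gives the same invariant.
1. S lies on line AY with AS:SY = -1:4 ⇒ S = (0, 4/3)
2. H lies on line RS with RH:HS = 3:(-5) ⇒ H = (5/2, -2)
3. C is the midpoint of RS ⇒ C = (1/2, 2/3)
2·[YAR] = -1, 2·[AHC] = 2/3
[YAR]:[AHC] = -1:2/3 = -3/2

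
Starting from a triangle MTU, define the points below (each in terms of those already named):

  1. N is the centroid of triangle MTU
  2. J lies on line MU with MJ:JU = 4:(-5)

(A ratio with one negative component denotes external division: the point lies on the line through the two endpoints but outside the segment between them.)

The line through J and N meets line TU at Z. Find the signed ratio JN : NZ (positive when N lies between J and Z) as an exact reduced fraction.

Set M = (0, 0), T = (1, 0), U = (0, 1); any affine frame gives the same invariant.
1. N is the centroid of triangle MTU ⇒ N = (1/3, 1/3)
2. J lies on line MU with MJ:JU = 4:(-5) ⇒ J = (0, -4)
line JN meets TU at Z = (5/14, 9/14)
N = J + t·(Z−J) with t = 14/15, so JN:NZ = 14/15:1/15

JN:NZ = 14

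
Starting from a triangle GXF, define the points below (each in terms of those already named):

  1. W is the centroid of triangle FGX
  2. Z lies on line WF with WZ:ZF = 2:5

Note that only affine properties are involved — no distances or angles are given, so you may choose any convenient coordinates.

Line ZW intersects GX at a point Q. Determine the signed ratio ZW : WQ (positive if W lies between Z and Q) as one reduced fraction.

Work in coordinates with G = (0, 0), X = (1, 0), F = (0, 1).
1. W is the centroid of triangle FGX ⇒ W = (1/3, 1/3)
2. Z lies on line WF with WZ:ZF = 2:5 ⇒ Z = (5/21, 11/21)
line ZW meets GX at Q = (1/2, 0)
W = Z + t·(Q−Z) with t = 4/11, so ZW:WQ = 4/11:7/11

ZW:WQ = 4/7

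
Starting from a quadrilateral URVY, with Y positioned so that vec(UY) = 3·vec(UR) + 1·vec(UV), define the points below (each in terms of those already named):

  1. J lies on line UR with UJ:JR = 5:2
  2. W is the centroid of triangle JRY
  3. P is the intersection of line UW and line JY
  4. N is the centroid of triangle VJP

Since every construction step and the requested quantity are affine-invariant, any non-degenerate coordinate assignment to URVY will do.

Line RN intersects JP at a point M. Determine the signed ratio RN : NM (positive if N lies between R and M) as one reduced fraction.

Set U = (0, 0), R = (1, 0), V = (0, 1), Y = (3, 1); any affine frame gives the same invariant.
1. J lies on line UR with UJ:JR = 5:2 ⇒ J = (5/7, 0)
2. W is the centroid of triangle JRY ⇒ W = (11/7, 1/3)
3. P is the intersection of line UW and line JY ⇒ P = (165/119, 5/17)
4. N is the centroid of triangle VJP ⇒ N = (250/357, 22/51)
line RN meets JP at M = (2999/3213, 44/459)
N = R + t·(M−R) with t = 9/2, so RN:NM = 9/2:-7/2

RN:NM = -9/7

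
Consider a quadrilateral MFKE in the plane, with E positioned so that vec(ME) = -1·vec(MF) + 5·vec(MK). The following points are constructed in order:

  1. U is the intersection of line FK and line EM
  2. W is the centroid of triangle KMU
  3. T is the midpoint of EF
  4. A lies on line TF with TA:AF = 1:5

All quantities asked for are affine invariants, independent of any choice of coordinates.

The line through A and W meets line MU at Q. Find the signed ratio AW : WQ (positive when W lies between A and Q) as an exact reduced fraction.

AW:WQ = 31/4

Choose coordinates M = (0, 0), F = (1, 0), K = (0, 1), E = (-1, 5).
1. U is the intersection of line FK and line EM ⇒ U = (-1/4, 5/4)
2. W is the centroid of triangle KMU ⇒ W = (-1/12, 3/4)
3. T is the midpoint of EF ⇒ T = (0, 5/2)
4. A lies on line TF with TA:AF = 1:5 ⇒ A = (1/6, 25/12)
line AW meets MU at Q = (-43/372, 215/372)
W = A + t·(Q−A) with t = 31/35, so AW:WQ = 31/35:4/35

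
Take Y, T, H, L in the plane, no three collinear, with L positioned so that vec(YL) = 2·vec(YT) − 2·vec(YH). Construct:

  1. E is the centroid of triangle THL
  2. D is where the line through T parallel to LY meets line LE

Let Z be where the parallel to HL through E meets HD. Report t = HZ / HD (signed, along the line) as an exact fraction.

Assign Y = (0, 0), T = (1, 0), H = (0, 1), L = (2, -2) — the answer is frame-independent, so this choice is without loss of generality.
1. E is the centroid of triangle THL ⇒ E = (1, -1/3)
2. D is where the line through T parallel to LY meets line LE ⇒ D = (1/2, 1/2)
through E parallel to HL: direction (2, -3); meets HD at Z = (1/3, 2/3)
Z = H + t·(D−H) with t = 2/3

t = 2/3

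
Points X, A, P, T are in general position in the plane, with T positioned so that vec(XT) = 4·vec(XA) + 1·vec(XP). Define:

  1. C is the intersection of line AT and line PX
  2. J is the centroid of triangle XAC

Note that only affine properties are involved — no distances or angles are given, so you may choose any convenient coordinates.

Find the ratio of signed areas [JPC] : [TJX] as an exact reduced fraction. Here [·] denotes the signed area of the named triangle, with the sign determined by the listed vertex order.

[JPC]:[TJX] = -4/7

Choose coordinates X = (0, 0), A = (1, 0), P = (0, 1), T = (4, 1).
1. C is the intersection of line AT and line PX ⇒ C = (0, -1/3)
2. J is the centroid of triangle XAC ⇒ J = (1/3, -1/9)
2·[JPC] = 4/9, 2·[TJX] = -7/9
[JPC]:[TJX] = 4/9:-7/9 = -4/7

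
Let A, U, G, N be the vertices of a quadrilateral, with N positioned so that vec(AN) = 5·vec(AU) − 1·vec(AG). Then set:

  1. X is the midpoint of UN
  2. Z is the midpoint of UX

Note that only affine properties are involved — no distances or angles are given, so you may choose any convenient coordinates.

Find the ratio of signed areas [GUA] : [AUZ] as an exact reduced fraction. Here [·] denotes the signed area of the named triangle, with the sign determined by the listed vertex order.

[GUA]:[AUZ] = 4

Assign A = (0, 0), U = (1, 0), G = (0, 1), N = (5, -1) — the answer is frame-independent, so this choice is without loss of generality.
1. X is the midpoint of UN ⇒ X = (3, -1/2)
2. Z is the midpoint of UX ⇒ Z = (2, -1/4)
2·[GUA] = -1, 2·[AUZ] = -1/4
[GUA]:[AUZ] = -1:-1/4 = 4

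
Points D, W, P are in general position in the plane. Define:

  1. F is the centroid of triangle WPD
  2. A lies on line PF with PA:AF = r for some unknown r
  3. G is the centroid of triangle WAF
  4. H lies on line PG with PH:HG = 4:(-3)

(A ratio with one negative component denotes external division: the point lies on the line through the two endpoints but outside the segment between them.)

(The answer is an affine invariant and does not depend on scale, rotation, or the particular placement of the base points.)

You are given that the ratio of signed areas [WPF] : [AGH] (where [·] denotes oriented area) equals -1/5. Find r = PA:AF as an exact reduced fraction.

r = -5/4

Set D = (0, 0), W = (1, 0), P = (0, 1); any affine frame gives the same invariant.
1. F is the centroid of triangle WPD ⇒ F = (1/3, 1/3)
2. With PA:AF = r, write λ = r/(r+1) so A = P + λ·(F−P); A is affine-linear in λ
3. G is the centroid of triangle WAF ⇒ G is an affine combination of earlier points and hence also affine-linear in λ
4. H lies on line PG with PH:HG = 4:(-3) ⇒ H is an affine combination of earlier points and hence also affine-linear in λ
Every point depending on A is an affine combination of A and λ-independent points, so each such coordinate is linear in λ; the λ² term in each signed area is a multiple of (F−P)×(F−P) = 0, so 2·[WPF] and 2·[AGH] are each linear in λ. Evaluating at λ=0 and λ=1:
  2·[WPF] = 1/3,   2·[AGH] = -1/3·λ
So [WPF]:[AGH] = (1/3) / (-1/3·λ). Setting this equal to -1/5:
  1/3 = -1/5·(-1/3·λ)  ⇒  λ = 5
Then r = λ/(1−λ) = (5)/(-4) = -5/4. Check: with r = -5/4, A = (5/3, -7/3) and [WPF]:[AGH] = -1/5 as required.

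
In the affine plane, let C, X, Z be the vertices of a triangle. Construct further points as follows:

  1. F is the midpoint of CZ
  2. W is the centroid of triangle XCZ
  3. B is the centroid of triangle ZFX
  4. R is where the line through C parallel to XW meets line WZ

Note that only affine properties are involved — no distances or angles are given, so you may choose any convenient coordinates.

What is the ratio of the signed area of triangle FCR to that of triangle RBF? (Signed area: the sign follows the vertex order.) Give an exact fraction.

Set C = (0, 0), X = (1, 0), Z = (0, 1); any affine frame gives the same invariant.
1. F is the midpoint of CZ ⇒ F = (0, 1/2)
2. W is the centroid of triangle XCZ ⇒ W = (1/3, 1/3)
3. B is the centroid of triangle ZFX ⇒ B = (1/3, 1/2)
4. R is where the line through C parallel to XW meets line WZ ⇒ R = (2/3, -1/3)
2·[FCR] = 1/3, 2·[RBF] = 5/18
[FCR]:[RBF] = 1/3:5/18 = 6/5

[FCR]:[RBF] = 6/5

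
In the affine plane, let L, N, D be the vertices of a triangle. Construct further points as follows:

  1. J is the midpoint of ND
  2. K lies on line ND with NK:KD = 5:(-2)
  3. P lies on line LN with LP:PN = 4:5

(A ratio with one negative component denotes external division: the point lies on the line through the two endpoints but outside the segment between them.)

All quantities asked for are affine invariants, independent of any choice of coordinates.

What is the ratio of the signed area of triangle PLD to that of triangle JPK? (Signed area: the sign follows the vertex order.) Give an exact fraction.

Work in coordinates with L = (0, 0), N = (1, 0), D = (0, 1).
1. J is the midpoint of ND ⇒ J = (1/2, 1/2)
2. K lies on line ND with NK:KD = 5:(-2) ⇒ K = (-2/3, 5/3)
3. P lies on line LN with LP:PN = 4:5 ⇒ P = (4/9, 0)
2·[PLD] = -4/9, 2·[JPK] = -35/54
[PLD]:[JPK] = -4/9:-35/54 = 24/35

[PLD]:[JPK] = 24/35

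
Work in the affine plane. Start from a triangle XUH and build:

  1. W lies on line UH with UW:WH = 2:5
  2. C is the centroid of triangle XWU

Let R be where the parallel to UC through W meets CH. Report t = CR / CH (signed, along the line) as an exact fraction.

Assign X = (0, 0), U = (1, 0), H = (0, 1) — the answer is frame-independent, so this choice is without loss of generality.
1. W lies on line UH with UW:WH = 2:5 ⇒ W = (5/7, 2/7)
2. C is the centroid of triangle XWU ⇒ C = (4/7, 2/21)
through W parallel to UC: direction (-3/7, 2/21); meets CH at R = (20/49, 52/147)
R = C + t·(H−C) with t = 2/7

t = 2/7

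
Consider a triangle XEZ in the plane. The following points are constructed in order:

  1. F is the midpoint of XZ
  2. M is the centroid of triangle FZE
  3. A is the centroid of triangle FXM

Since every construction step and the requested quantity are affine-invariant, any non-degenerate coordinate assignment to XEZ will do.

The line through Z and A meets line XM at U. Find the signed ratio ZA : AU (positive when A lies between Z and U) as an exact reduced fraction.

Work in coordinates with X = (0, 0), E = (1, 0), Z = (0, 1).
1. F is the midpoint of XZ ⇒ F = (0, 1/2)
2. M is the centroid of triangle FZE ⇒ M = (1/3, 1/2)
3. A is the centroid of triangle FXM ⇒ A = (1/9, 1/3)
line ZA meets XM at U = (2/15, 1/5)
A = Z + t·(U−Z) with t = 5/6, so ZA:AU = 5/6:1/6

ZA:AU = 5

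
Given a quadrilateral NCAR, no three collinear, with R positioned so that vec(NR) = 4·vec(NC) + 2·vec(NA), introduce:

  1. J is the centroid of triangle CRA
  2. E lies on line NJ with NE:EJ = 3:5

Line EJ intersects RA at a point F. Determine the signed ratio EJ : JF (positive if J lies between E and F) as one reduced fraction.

EJ:JF = 7/8

Assign N = (0, 0), C = (1, 0), A = (0, 1), R = (4, 2) — the answer is frame-independent, so this choice is without loss of generality.
1. J is the centroid of triangle CRA ⇒ J = (5/3, 1)
2. E lies on line NJ with NE:EJ = 3:5 ⇒ E = (5/8, 3/8)
line EJ meets RA at F = (20/7, 12/7)
J = E + t·(F−E) with t = 7/15, so EJ:JF = 7/15:8/15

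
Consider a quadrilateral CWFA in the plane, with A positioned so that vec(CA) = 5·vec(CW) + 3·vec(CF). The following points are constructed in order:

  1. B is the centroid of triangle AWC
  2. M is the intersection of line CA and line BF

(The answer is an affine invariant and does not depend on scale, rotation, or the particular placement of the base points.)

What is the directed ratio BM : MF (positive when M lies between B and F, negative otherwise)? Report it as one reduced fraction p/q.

Assign C = (0, 0), W = (1, 0), F = (0, 1), A = (5, 3) — the answer is frame-independent, so this choice is without loss of generality.
1. B is the centroid of triangle AWC ⇒ B = (2, 1)
2. M is the intersection of line CA and line BF ⇒ M = (5/3, 1)
M = B + t·(F−B) with t = 1/6, so BM:MF = t:(1−t) = 1/6:5/6

BM:MF = 1/5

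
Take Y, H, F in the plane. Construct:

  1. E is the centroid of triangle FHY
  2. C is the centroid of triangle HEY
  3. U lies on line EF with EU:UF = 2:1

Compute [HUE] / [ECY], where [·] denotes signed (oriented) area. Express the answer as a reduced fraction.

[HUE]:[ECY] = -2

Set Y = (0, 0), H = (1, 0), F = (0, 1); any affine frame gives the same invariant.
1. E is the centroid of triangle FHY ⇒ E = (1/3, 1/3)
2. C is the centroid of triangle HEY ⇒ C = (4/9, 1/9)
3. U lies on line EF with EU:UF = 2:1 ⇒ U = (1/9, 7/9)
2·[HUE] = 2/9, 2·[ECY] = -1/9
[HUE]:[ECY] = 2/9:-1/9 = -2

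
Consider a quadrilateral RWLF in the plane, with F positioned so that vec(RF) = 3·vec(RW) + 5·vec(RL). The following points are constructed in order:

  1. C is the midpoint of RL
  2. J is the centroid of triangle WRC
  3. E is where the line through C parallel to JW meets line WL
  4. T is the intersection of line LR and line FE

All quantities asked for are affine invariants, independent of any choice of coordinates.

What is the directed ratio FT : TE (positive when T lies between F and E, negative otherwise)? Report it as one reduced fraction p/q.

Set R = (0, 0), W = (1, 0), L = (0, 1), F = (3, 5); any affine frame gives the same invariant.
1. C is the midpoint of RL ⇒ C = (0, 1/2)
2. J is the centroid of triangle WRC ⇒ J = (1/3, 1/6)
3. E is where the line through C parallel to JW meets line WL ⇒ E = (2/3, 1/3)
4. T is the intersection of line LR and line FE ⇒ T = (0, -1)
T = F + t·(E−F) with t = 9/7, so FT:TE = t:(1−t) = 9/7:-2/7

FT:TE = -9/2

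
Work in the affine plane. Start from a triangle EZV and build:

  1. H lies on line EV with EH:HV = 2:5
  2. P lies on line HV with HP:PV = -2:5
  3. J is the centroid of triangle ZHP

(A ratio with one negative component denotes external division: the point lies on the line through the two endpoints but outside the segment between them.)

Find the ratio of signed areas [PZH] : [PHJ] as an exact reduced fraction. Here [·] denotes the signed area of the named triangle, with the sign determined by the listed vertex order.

[PZH]:[PHJ] = -3

Assign E = (0, 0), Z = (1, 0), V = (0, 1) — the answer is frame-independent, so this choice is without loss of generality.
1. H lies on line EV with EH:HV = 2:5 ⇒ H = (0, 2/7)
2. P lies on line HV with HP:PV = -2:5 ⇒ P = (0, -4/21)
3. J is the centroid of triangle ZHP ⇒ J = (1/3, 2/63)
2·[PZH] = 10/21, 2·[PHJ] = -10/63
[PZH]:[PHJ] = 10/21:-10/63 = -3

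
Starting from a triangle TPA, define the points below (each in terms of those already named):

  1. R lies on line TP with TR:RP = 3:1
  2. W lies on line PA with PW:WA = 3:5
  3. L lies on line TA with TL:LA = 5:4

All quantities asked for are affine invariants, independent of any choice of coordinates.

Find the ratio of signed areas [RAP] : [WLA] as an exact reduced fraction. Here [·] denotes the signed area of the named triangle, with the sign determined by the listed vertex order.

Choose coordinates T = (0, 0), P = (1, 0), A = (0, 1).
1. R lies on line TP with TR:RP = 3:1 ⇒ R = (3/4, 0)
2. W lies on line PA with PW:WA = 3:5 ⇒ W = (5/8, 3/8)
3. L lies on line TA with TL:LA = 5:4 ⇒ L = (0, 5/9)
2·[RAP] = -1/4, 2·[WLA] = -5/18
[RAP]:[WLA] = -1/4:-5/18 = 9/10

[RAP]:[WLA] = 9/10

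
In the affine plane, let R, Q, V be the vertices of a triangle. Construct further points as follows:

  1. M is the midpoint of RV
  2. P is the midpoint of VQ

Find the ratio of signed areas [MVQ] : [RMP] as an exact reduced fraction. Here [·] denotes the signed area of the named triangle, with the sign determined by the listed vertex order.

Assign R = (0, 0), Q = (1, 0), V = (0, 1) — the answer is frame-independent, so this choice is without loss of generality.
1. M is the midpoint of RV ⇒ M = (0, 1/2)
2. P is the midpoint of VQ ⇒ P = (1/2, 1/2)
2·[MVQ] = -1/2, 2·[RMP] = -1/4
[MVQ]:[RMP] = -1/2:-1/4 = 2

[MVQ]:[RMP] = 2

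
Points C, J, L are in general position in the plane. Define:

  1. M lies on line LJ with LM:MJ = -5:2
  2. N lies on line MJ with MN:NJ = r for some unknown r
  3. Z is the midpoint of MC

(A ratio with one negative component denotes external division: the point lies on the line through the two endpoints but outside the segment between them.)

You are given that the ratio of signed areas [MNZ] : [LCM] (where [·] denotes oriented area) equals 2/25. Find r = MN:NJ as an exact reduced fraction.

r = 2/3

Work in coordinates with C = (0, 0), J = (1, 0), L = (0, 1).
1. M lies on line LJ with LM:MJ = -5:2 ⇒ M = (5/3, -2/3)
2. With MN:NJ = r, write λ = r/(r+1) so N = M + λ·(J−M); N is affine-linear in λ
3. Z is the midpoint of MC ⇒ Z = (5/6, -1/3)
Every point depending on N is an affine combination of N and λ-independent points, so each such coordinate is linear in λ; the λ² term in each signed area is a multiple of (J−M)×(J−M) = 0, so 2·[MNZ] and 2·[LCM] are each linear in λ. Evaluating at λ=0 and λ=1:
  2·[MNZ] = 1/3·λ,   2·[LCM] = 5/3
So [MNZ]:[LCM] = (1/3·λ) / (5/3). Setting this equal to 2/25:
  1/3·λ = 2/25·(5/3)  ⇒  λ = 2/5
Then r = λ/(1−λ) = (2/5)/(3/5) = 2/3. Check: with r = 2/3, N = (7/5, -2/5) and [MNZ]:[LCM] = 2/25 as required.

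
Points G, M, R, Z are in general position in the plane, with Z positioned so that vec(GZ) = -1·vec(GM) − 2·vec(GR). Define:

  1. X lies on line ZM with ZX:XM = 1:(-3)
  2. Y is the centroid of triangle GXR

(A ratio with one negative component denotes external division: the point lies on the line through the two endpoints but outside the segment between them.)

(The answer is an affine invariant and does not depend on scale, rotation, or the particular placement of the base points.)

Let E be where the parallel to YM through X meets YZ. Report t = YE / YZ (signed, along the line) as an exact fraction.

Set G = (0, 0), M = (1, 0), R = (0, 1), Z = (-1, -2); any affine frame gives the same invariant.
1. X lies on line ZM with ZX:XM = 1:(-3) ⇒ X = (-2, -3)
2. Y is the centroid of triangle GXR ⇒ Y = (-2/3, -2/3)
through X parallel to YM: direction (5/3, 2/3); meets YZ at E = (-7/6, -8/3)
E = Y + t·(Z−Y) with t = 3/2

t = 3/2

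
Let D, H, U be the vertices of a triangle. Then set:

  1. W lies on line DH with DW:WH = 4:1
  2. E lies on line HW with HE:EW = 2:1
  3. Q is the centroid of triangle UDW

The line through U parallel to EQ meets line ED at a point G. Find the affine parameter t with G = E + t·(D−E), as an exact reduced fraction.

Set D = (0, 0), H = (1, 0), U = (0, 1); any affine frame gives the same invariant.
1. W lies on line DH with DW:WH = 4:1 ⇒ W = (4/5, 0)
2. E lies on line HW with HE:EW = 2:1 ⇒ E = (13/15, 0)
3. Q is the centroid of triangle UDW ⇒ Q = (4/15, 1/3)
through U parallel to EQ: direction (-3/5, 1/3); meets ED at G = (9/5, 0)
G = E + t·(D−E) with t = -14/13

t = -14/13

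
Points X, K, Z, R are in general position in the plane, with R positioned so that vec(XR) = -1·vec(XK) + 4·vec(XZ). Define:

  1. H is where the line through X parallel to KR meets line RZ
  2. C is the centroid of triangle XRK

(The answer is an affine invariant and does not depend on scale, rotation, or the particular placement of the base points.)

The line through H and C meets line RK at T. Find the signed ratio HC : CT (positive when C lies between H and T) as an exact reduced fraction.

HC:CT = 2

Set X = (0, 0), K = (1, 0), Z = (0, 1), R = (-1, 4); any affine frame gives the same invariant.
1. H is where the line through X parallel to KR meets line RZ ⇒ H = (1, -2)
2. C is the centroid of triangle XRK ⇒ C = (0, 4/3)
line HC meets RK at T = (-1/2, 3)
C = H + t·(T−H) with t = 2/3, so HC:CT = 2/3:1/3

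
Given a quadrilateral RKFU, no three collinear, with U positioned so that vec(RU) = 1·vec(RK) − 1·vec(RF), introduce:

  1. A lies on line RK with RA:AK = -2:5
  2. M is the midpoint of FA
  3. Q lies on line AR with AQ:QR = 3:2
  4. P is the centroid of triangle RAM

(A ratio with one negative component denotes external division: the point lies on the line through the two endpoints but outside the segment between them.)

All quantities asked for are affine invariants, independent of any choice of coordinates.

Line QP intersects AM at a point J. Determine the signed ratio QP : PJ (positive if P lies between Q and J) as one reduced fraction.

Assign R = (0, 0), K = (1, 0), F = (0, 1), U = (1, -1) — the answer is frame-independent, so this choice is without loss of generality.
1. A lies on line RK with RA:AK = -2:5 ⇒ A = (-2/3, 0)
2. M is the midpoint of FA ⇒ M = (-1/3, 1/2)
3. Q lies on line AR with AQ:QR = 3:2 ⇒ Q = (-4/15, 0)
4. P is the centroid of triangle RAM ⇒ P = (-1/3, 1/6)
line QP meets AM at J = (-5/12, 3/8)
P = Q + t·(J−Q) with t = 4/9, so QP:PJ = 4/9:5/9

QP:PJ = 4/5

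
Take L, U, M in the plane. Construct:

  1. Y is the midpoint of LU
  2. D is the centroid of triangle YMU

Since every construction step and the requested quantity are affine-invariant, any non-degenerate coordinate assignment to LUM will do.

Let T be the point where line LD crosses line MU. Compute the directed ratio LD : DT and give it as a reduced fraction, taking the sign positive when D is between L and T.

LD:DT = 5

Work in coordinates with L = (0, 0), U = (1, 0), M = (0, 1).
1. Y is the midpoint of LU ⇒ Y = (1/2, 0)
2. D is the centroid of triangle YMU ⇒ D = (1/2, 1/3)
line LD meets MU at T = (3/5, 2/5)
D = L + t·(T−L) with t = 5/6, so LD:DT = 5/6:1/6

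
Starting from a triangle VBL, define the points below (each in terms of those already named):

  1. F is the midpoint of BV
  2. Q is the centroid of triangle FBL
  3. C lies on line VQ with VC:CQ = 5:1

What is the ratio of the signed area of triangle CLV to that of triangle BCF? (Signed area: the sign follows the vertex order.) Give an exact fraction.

Assign V = (0, 0), B = (1, 0), L = (0, 1) — the answer is frame-independent, so this choice is without loss of generality.
1. F is the midpoint of BV ⇒ F = (1/2, 0)
2. Q is the centroid of triangle FBL ⇒ Q = (1/2, 1/3)
3. C lies on line VQ with VC:CQ = 5:1 ⇒ C = (5/12, 5/18)
2·[CLV] = 5/12, 2·[BCF] = 5/36
[CLV]:[BCF] = 5/12:5/36 = 3

[CLV]:[BCF] = 3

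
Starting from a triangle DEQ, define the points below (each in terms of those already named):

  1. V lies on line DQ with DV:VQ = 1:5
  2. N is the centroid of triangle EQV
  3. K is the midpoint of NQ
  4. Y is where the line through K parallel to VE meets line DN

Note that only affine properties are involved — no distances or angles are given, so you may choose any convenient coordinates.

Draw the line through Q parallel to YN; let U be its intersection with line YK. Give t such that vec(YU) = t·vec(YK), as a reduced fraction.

t = 2

Assign D = (0, 0), E = (1, 0), Q = (0, 1) — the answer is frame-independent, so this choice is without loss of generality.
1. V lies on line DQ with DV:VQ = 1:5 ⇒ V = (0, 1/6)
2. N is the centroid of triangle EQV ⇒ N = (1/3, 7/18)
3. K is the midpoint of NQ ⇒ K = (1/6, 25/36)
4. Y is where the line through K parallel to VE meets line DN ⇒ Y = (13/24, 91/144)
through Q parallel to YN: direction (-5/24, -35/144); meets YK at U = (-5/24, 109/144)
U = Y + t·(K−Y) with t = 2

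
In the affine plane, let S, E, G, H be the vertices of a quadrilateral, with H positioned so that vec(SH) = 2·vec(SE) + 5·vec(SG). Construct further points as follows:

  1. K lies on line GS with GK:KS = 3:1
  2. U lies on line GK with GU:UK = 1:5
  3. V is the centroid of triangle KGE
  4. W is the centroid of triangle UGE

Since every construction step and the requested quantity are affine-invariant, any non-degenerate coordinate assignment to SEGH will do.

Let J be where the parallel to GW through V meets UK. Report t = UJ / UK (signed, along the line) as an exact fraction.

t = 2/15

Set S = (0, 0), E = (1, 0), G = (0, 1), H = (2, 5); any affine frame gives the same invariant.
1. K lies on line GS with GK:KS = 3:1 ⇒ K = (0, 1/4)
2. U lies on line GK with GU:UK = 1:5 ⇒ U = (0, 7/8)
3. V is the centroid of triangle KGE ⇒ V = (1/3, 5/12)
4. W is the centroid of triangle UGE ⇒ W = (1/3, 5/8)
through V parallel to GW: direction (1/3, -3/8); meets UK at J = (0, 19/24)
J = U + t·(K−U) with t = 2/15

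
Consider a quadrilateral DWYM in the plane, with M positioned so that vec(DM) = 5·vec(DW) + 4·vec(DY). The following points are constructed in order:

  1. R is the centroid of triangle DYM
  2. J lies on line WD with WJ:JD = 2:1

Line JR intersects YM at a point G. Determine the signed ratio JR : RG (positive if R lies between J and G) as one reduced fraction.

Assign D = (0, 0), W = (1, 0), Y = (0, 1), M = (5, 4) — the answer is frame-independent, so this choice is without loss of generality.
1. R is the centroid of triangle DYM ⇒ R = (5/3, 5/3)
2. J lies on line WD with WJ:JD = 2:1 ⇒ J = (1/3, 0)
line JR meets YM at G = (85/39, 30/13)
R = J + t·(G−J) with t = 13/18, so JR:RG = 13/18:5/18

JR:RG = 13/5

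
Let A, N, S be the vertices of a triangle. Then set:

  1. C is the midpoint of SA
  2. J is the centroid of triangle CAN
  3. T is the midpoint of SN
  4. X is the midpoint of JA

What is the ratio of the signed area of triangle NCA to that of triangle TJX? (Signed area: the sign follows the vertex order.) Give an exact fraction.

Set A = (0, 0), N = (1, 0), S = (0, 1); any affine frame gives the same invariant.
1. C is the midpoint of SA ⇒ C = (0, 1/2)
2. J is the centroid of triangle CAN ⇒ J = (1/3, 1/6)
3. T is the midpoint of SN ⇒ T = (1/2, 1/2)
4. X is the midpoint of JA ⇒ X = (1/6, 1/12)
2·[NCA] = 1/2, 2·[TJX] = -1/24
[NCA]:[TJX] = 1/2:-1/24 = -12

[NCA]:[TJX] = -12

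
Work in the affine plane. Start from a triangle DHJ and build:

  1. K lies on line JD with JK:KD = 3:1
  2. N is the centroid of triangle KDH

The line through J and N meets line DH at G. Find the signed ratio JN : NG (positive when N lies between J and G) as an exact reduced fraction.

JN:NG = 11

Assign D = (0, 0), H = (1, 0), J = (0, 1) — the answer is frame-independent, so this choice is without loss of generality.
1. K lies on line JD with JK:KD = 3:1 ⇒ K = (0, 1/4)
2. N is the centroid of triangle KDH ⇒ N = (1/3, 1/12)
line JN meets DH at G = (4/11, 0)
N = J + t·(G−J) with t = 11/12, so JN:NG = 11/12:1/12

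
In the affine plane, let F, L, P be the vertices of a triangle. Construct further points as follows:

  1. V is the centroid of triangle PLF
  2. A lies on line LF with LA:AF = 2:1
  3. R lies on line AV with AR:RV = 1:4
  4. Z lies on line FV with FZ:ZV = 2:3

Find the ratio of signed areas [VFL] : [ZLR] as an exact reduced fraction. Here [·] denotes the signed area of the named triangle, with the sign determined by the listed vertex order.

Assign F = (0, 0), L = (1, 0), P = (0, 1) — the answer is frame-independent, so this choice is without loss of generality.
1. V is the centroid of triangle PLF ⇒ V = (1/3, 1/3)
2. A lies on line LF with LA:AF = 2:1 ⇒ A = (1/3, 0)
3. R lies on line AV with AR:RV = 1:4 ⇒ R = (1/3, 1/15)
4. Z lies on line FV with FZ:ZV = 2:3 ⇒ Z = (2/15, 2/15)
2·[VFL] = 1/3, 2·[ZLR] = -7/225
[VFL]:[ZLR] = 1/3:-7/225 = -75/7

[VFL]:[ZLR] = -75/7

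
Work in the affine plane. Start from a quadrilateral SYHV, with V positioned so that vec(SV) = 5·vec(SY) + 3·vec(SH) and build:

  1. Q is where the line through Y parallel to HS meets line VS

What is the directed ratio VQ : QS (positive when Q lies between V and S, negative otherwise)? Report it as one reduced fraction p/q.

Work in coordinates with S = (0, 0), Y = (1, 0), H = (0, 1), V = (5, 3).
1. Q is where the line through Y parallel to HS meets line VS ⇒ Q = (1, 3/5)
Q = V + t·(S−V) with t = 4/5, so VQ:QS = t:(1−t) = 4/5:1/5

VQ:QS = 4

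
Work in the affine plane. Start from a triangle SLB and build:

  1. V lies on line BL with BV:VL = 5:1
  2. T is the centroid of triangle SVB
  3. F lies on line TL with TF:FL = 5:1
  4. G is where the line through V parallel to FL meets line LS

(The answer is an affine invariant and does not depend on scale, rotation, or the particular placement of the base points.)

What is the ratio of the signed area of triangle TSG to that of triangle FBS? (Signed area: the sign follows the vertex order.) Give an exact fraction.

[TSG]:[FBS] = 48/95

Set S = (0, 0), L = (1, 0), B = (0, 1); any affine frame gives the same invariant.
1. V lies on line BL with BV:VL = 5:1 ⇒ V = (5/6, 1/6)
2. T is the centroid of triangle SVB ⇒ T = (5/18, 7/18)
3. F lies on line TL with TF:FL = 5:1 ⇒ F = (95/108, 7/108)
4. G is where the line through V parallel to FL meets line LS ⇒ G = (8/7, 0)
2·[TSG] = 4/9, 2·[FBS] = 95/108
[TSG]:[FBS] = 4/9:95/108 = 48/95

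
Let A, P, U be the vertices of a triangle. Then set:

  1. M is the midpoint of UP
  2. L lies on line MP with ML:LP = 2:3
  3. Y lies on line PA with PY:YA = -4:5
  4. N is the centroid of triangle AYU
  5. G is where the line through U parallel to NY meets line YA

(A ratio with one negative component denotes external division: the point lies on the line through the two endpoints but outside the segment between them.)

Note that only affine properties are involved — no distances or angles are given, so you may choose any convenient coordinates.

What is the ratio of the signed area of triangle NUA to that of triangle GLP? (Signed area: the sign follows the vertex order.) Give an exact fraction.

[NUA]:[GLP] = 50/81

Work in coordinates with A = (0, 0), P = (1, 0), U = (0, 1).
1. M is the midpoint of UP ⇒ M = (1/2, 1/2)
2. L lies on line MP with ML:LP = 2:3 ⇒ L = (7/10, 3/10)
3. Y lies on line PA with PY:YA = -4:5 ⇒ Y = (5, 0)
4. N is the centroid of triangle AYU ⇒ N = (5/3, 1/3)
5. G is where the line through U parallel to NY meets line YA ⇒ G = (10, 0)
2·[NUA] = 5/3, 2·[GLP] = 27/10
[NUA]:[GLP] = 5/3:27/10 = 50/81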